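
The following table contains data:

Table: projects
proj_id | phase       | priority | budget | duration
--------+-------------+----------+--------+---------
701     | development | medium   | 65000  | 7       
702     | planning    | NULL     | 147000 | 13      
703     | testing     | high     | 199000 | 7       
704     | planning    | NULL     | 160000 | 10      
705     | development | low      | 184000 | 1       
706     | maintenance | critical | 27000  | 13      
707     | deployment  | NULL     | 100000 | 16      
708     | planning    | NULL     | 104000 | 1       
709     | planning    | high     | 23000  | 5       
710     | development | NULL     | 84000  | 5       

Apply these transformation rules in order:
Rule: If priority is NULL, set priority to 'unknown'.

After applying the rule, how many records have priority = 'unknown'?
5

Step 1: Count records where priority IS NULL
Step 2: Found 5 records with NULL priority
Step 3: These records will have priority set to 'unknown'
Step 4: Records already having priority = 'unknown': 0
Step 5: Answer: 5 + 0 = 5 records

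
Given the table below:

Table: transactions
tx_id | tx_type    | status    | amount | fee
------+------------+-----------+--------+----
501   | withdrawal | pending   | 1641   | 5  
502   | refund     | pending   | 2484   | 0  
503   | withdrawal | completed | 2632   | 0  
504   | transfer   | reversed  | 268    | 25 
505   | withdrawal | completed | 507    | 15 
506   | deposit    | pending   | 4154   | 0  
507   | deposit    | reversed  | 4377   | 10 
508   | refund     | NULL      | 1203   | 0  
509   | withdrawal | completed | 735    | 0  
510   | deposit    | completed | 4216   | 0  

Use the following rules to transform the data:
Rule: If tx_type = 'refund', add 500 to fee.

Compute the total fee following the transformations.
1055

Step 1: Count records where tx_type = 'refund': 2
Step 2: Total bonus added: 2 × 500 = 1000
Step 3: Original sum of fee: 55
Step 4: Final sum = 55 + 1000 = 1055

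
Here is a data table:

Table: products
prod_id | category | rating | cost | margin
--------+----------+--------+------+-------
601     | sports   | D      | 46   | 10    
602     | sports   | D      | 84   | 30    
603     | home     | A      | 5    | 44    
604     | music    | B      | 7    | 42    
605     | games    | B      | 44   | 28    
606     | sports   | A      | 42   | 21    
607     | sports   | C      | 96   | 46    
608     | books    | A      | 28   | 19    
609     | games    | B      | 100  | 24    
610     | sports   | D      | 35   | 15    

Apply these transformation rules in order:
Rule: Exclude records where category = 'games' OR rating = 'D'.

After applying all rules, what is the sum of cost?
178

Step 1: Find records where category = 'games' OR rating = 'D'
Step 2: 5 records match, summing to 309
Step 3: Original sum: 487
Step 4: Remaining sum = 487 - 309 = 178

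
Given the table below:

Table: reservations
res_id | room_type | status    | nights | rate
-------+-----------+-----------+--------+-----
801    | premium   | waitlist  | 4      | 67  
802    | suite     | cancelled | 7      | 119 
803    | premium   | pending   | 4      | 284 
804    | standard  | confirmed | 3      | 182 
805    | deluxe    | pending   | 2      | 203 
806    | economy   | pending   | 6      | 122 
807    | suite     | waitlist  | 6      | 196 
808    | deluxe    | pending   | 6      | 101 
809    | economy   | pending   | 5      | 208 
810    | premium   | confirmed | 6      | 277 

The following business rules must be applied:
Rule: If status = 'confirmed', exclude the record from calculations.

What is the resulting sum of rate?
1300

Step 1: Identify records where status = 'confirmed'
Step 2: The excluded records sum to 459
Step 3: Original total rate = 1759
Step 4: Remaining total = 1759 - 459 = 1300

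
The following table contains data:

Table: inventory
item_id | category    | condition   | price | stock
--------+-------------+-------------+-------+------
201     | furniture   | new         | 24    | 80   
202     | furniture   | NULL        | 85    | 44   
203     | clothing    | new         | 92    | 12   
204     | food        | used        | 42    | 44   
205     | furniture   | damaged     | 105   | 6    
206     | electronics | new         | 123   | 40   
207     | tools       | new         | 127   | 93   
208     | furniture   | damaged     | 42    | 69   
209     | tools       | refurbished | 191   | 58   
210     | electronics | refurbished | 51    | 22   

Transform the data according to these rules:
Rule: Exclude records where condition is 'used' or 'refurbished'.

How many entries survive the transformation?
7

Step 1: Count records to exclude
  - 1 (used) + 2 (refurbished) = 3 records
Step 2: Total records: 10
Step 3: Remaining = 10 - 3 = 7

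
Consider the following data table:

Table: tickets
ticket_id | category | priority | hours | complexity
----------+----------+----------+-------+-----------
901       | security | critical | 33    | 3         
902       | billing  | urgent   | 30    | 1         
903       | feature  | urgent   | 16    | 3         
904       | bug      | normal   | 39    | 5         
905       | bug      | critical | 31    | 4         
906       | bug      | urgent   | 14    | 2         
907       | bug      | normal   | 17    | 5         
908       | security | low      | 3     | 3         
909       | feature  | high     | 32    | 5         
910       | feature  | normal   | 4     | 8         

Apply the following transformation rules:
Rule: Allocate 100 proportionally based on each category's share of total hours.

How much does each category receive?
billing: 13.7, bug: 46.12, feature: 23.74, security: 16.44

Step 1: Calculate total hours = 219
Step 2: Calculate each category's proportion:
  billing: 30/219 = 13.70% → 13.7
  bug: 101/219 = 46.12% → 46.12
  feature: 52/219 = 23.74% → 23.74
  security: 36/219 = 16.44% → 16.44
Step 3: Verify: sum of allocations ≈ 100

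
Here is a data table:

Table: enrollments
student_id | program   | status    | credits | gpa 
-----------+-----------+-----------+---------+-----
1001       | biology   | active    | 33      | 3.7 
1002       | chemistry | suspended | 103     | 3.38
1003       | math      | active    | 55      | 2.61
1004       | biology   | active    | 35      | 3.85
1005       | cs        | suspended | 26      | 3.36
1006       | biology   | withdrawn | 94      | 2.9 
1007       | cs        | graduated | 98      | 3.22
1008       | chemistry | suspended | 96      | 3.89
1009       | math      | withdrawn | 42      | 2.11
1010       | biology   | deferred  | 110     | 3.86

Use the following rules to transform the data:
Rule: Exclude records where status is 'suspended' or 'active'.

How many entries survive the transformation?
4

Step 1: Count records to exclude
  - 3 (suspended) + 3 (active) = 6 records
Step 2: Total records: 10
Step 3: Remaining = 10 - 6 = 4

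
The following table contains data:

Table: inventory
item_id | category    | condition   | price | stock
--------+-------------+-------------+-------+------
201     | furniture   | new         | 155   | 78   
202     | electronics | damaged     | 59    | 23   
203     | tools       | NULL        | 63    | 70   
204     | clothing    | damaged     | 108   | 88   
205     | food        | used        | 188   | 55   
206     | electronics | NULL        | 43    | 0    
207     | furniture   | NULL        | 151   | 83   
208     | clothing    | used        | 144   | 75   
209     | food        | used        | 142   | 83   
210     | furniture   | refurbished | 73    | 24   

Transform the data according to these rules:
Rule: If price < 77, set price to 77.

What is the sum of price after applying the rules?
1196

Step 1: 4 records have price < 77
Step 2: These records originally summed to 238
Step 3: After setting to minimum: 4 × 77 = 308
Step 4: Unaffected records sum: 888
Step 5: Final sum = 308 + 888 = 1196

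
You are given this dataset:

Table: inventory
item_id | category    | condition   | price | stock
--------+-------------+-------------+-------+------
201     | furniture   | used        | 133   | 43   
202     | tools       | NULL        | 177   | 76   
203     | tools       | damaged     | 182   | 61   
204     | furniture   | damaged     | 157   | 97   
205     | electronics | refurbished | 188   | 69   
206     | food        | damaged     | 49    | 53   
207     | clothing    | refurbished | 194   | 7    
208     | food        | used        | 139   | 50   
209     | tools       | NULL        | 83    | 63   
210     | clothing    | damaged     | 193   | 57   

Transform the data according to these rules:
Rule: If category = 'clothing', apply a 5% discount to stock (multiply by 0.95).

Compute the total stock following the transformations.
572.8

Step 1: Records with category = 'clothing' have total stock = 64
Step 2: Apply multiplier: 64 × 0.95 = 60.8
Step 3: Other records total: 512
Step 4: Final sum = 60.8 + 512 = 572.8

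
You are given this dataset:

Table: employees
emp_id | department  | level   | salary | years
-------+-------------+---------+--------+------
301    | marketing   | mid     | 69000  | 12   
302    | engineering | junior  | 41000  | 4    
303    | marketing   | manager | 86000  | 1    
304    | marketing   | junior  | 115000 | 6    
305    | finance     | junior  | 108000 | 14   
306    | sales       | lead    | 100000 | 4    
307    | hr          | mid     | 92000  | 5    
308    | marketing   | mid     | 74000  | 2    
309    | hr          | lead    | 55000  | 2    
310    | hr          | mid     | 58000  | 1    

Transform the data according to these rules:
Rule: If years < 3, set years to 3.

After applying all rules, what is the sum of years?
57

Step 1: 4 records have years < 3
Step 2: These records originally summed to 6
Step 3: After setting to minimum: 4 × 3 = 12
Step 4: Unaffected records sum: 45
Step 5: Final sum = 12 + 45 = 57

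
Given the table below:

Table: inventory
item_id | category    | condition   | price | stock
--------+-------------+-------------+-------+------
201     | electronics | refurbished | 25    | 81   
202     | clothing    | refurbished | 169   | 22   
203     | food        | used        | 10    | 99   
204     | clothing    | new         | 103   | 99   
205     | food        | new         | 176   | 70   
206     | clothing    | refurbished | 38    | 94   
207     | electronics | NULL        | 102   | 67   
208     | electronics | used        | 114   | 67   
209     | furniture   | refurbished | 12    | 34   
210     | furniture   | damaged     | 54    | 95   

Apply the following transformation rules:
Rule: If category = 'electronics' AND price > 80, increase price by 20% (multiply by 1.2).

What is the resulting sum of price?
846.2

Step 1: Find records where category = 'electronics' AND price > 80
Step 2: 2 records match, summing to 216
Step 3: After multiplier: 216 × 1.2 = 259.2
Step 4: Unaffected records sum: 587
Step 5: Final sum = 259.2 + 587 = 846.2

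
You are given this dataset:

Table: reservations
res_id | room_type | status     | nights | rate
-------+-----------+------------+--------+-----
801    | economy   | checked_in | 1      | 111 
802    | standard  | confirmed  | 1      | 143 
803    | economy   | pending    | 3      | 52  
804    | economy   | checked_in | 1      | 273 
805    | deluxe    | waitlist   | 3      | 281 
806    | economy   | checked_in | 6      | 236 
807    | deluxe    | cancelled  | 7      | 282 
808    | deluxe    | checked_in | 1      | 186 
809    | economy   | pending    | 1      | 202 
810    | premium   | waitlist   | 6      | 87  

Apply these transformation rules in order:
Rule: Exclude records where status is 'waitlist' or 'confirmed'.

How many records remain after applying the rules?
7

Step 1: Count records to exclude
  - 2 (waitlist) + 1 (confirmed) = 3 records
Step 2: Total records: 10
Step 3: Remaining = 10 - 3 = 7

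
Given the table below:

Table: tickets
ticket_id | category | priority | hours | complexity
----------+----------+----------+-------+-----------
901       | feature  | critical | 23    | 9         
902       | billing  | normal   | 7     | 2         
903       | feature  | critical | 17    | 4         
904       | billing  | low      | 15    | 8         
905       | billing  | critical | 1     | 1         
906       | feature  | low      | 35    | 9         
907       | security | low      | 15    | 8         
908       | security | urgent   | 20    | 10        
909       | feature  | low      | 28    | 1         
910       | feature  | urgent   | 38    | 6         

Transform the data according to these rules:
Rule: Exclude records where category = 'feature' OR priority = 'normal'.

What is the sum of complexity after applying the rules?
27

Step 1: Find records where category = 'feature' OR priority = 'normal'
Step 2: 6 records match, summing to 31
Step 3: Original sum: 58
Step 4: Remaining sum = 58 - 31 = 27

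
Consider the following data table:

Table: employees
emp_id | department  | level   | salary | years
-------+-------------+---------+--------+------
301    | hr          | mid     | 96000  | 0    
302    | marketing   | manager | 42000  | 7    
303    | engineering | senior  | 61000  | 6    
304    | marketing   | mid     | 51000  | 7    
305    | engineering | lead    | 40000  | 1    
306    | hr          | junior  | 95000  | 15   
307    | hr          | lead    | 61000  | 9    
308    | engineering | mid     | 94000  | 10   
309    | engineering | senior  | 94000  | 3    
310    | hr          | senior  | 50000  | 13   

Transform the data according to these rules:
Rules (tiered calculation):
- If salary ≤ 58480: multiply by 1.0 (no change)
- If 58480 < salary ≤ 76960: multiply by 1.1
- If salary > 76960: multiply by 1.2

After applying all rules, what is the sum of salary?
772000.0

Step 1: Tier 1 (salary ≤ 58480): 4 records, sum = 183000 × 1.0 = 183000.0
Step 2: Tier 2 (58480 < salary ≤ 76960): 2 records, sum = 122000 × 1.1 = 134200.0
Step 3: Tier 3 (salary > 76960): 4 records, sum = 379000 × 1.2 = 454800.0
Step 4: Final sum = 183000.0 + 134200.0 + 454800.0 = 772000.0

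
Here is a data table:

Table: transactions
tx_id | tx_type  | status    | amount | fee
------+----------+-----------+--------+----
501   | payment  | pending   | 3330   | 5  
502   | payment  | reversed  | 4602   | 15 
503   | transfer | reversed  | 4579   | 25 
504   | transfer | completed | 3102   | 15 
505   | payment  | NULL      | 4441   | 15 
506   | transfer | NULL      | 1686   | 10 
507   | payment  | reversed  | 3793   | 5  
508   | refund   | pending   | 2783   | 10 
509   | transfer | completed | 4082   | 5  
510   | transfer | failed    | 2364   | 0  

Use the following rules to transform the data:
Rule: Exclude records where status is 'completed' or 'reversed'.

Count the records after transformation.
5

Step 1: Count records to exclude
  - 2 (completed) + 3 (reversed) = 5 records
Step 2: Total records: 10
Step 3: Remaining = 10 - 5 = 5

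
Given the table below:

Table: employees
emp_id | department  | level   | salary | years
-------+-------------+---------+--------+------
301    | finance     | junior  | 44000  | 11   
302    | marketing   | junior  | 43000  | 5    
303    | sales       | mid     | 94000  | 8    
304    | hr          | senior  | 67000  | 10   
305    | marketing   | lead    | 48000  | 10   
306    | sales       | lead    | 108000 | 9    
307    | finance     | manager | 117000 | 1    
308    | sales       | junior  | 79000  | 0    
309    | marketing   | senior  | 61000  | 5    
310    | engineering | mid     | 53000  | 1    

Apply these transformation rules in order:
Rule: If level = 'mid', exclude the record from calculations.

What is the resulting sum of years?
51

Step 1: Identify records where level = 'mid'
Step 2: The excluded records sum to 9
Step 3: Original total years = 60
Step 4: Remaining total = 60 - 9 = 51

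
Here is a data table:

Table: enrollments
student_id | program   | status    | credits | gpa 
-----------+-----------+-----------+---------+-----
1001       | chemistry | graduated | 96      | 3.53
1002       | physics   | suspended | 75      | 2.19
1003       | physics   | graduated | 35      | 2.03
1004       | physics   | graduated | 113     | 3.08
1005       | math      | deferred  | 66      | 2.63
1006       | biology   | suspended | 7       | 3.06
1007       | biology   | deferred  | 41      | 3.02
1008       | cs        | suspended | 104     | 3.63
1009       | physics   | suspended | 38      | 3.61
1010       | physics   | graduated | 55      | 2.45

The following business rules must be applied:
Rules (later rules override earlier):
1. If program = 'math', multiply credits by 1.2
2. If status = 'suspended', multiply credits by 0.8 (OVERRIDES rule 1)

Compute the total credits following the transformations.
598.4

Step 1: Rule 2 takes priority for records with status = 'suspended'
  - 4 records: 224 × 0.8 = 179.2
Step 2: Rule 1 applies to remaining records with program = 'math'
  - 1 records: 66 × 1.2 = 79.2
Step 3: Other records unchanged: 340
Step 4: Final sum = 179.2 + 79.2 + 340 = 598.4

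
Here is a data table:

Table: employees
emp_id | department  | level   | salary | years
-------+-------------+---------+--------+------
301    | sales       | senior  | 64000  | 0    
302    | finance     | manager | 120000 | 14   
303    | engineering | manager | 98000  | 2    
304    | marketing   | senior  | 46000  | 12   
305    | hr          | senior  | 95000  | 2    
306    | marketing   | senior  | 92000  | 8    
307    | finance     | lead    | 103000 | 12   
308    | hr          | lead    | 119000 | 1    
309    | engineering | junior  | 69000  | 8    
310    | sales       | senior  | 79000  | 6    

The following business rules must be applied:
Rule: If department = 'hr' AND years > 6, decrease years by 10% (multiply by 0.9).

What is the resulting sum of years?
65

Step 1: Find records where department = 'hr' AND years > 6
Step 2: 0 records match, summing to 0
Step 3: After multiplier: 0 × 0.9 = 0.0
Step 4: Unaffected records sum: 65
Step 5: Final sum = 0.0 + 65 = 65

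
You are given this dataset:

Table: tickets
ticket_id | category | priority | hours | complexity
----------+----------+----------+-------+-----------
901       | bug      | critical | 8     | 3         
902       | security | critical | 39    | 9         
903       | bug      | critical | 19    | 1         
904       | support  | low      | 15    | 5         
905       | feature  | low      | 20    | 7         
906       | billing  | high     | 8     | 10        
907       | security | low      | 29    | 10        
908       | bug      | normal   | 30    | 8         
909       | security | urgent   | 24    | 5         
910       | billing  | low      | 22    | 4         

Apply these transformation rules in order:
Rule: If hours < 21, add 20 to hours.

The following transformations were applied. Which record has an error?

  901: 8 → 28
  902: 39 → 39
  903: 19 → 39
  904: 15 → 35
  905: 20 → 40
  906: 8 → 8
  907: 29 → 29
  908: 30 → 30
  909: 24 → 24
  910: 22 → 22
Record 906 has an error. The correct transformed value should be 28, not 8.

Step 1: Check each record against the rule
Step 2: Record 906 has hours = 8
Step 3: Since 8 < 21, the bonus should have been applied
Step 4: Correct value = 28, but claimed value = 8
Conclusion: Record 906 has the error.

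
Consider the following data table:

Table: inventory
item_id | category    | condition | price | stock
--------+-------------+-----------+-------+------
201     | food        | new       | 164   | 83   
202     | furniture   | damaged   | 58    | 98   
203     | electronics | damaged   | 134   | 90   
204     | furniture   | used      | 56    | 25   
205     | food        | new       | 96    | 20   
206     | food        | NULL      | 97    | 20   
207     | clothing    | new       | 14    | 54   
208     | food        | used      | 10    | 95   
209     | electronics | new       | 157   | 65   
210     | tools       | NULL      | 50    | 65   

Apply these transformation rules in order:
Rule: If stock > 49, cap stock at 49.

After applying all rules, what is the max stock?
49

Step 1: Original maximum stock = 98
Step 2: Apply cap at 49
Step 3: 7 records had stock > 49 and were capped
Step 4: Maximum after transformation = 49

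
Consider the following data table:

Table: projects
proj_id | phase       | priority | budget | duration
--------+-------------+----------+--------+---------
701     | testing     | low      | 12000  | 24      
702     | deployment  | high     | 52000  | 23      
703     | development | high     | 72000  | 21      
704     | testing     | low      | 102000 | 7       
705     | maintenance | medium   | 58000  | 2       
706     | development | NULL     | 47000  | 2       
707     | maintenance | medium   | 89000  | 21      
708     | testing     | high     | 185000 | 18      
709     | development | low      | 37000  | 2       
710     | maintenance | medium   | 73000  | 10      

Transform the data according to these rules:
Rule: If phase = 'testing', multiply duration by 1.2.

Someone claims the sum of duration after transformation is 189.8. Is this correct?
No, the correct result is 139.8.

Step 1: Calculate the correct sum after transformation
Step 2: Apply multiplier 1.2 to records where phase = 'testing'
Step 3: Correct result = 139.8
Step 4: Claimed result = 189.8
Step 5: 139.8 ≠ 189.8
Conclusion: The claimed result is incorrect. The correct answer is 139.8.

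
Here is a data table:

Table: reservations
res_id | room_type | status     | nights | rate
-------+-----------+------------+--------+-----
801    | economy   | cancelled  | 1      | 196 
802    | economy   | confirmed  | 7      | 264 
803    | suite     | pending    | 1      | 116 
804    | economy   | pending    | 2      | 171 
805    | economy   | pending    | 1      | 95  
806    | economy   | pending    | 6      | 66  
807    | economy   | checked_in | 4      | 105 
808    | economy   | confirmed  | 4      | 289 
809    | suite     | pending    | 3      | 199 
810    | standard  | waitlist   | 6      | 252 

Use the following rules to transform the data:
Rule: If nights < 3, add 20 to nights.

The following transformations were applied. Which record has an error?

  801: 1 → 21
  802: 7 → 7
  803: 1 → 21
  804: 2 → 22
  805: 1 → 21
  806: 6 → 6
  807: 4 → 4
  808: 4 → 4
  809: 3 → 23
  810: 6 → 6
Record 809 has an error. The correct transformed value should be 3, not 23.

Step 1: Check each record against the rule
Step 2: Record 809 has nights = 3
Step 3: Since 3 >= 3, the bonus should not have been applied
Step 4: Correct value = 3, but claimed value = 23
Conclusion: Record 809 has the error.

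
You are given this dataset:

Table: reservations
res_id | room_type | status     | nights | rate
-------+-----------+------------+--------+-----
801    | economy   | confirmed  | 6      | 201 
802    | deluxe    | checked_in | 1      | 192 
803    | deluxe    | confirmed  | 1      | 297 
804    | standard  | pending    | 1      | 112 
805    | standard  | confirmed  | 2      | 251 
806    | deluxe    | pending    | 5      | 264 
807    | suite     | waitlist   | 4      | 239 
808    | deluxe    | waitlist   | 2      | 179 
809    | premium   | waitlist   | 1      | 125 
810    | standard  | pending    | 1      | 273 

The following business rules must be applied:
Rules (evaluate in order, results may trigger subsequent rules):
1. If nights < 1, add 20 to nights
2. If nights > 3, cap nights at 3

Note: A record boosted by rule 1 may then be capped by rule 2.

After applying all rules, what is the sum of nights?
18

Step 1: Apply rule 1 to records with nights < 1
  - 0 records get bonus of 20
  - Of these, 0 records then exceed 3 and get capped
Step 2: Apply rule 2 to records with nights > 3
  - 3 records (original) are capped
Step 3: Calculate final sum = 18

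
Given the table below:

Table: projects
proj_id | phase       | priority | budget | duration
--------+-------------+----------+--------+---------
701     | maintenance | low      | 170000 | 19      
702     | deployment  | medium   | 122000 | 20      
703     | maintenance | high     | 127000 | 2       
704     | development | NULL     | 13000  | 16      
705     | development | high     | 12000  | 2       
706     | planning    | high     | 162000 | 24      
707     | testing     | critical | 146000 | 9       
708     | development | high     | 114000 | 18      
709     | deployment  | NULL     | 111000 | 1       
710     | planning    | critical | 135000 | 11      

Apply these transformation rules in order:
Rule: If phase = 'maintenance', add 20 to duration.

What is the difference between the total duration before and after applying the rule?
40

Step 1: Original sum of duration = 122
Step 2: 2 records have phase = 'maintenance'
Step 3: Each affected record changes by 20
Step 4: Total change = 2 × 20 = 40
Step 5: New sum = 122 + 40 = 162
Step 6: Difference = |162 - 122| = 40
        (Sum increased by 40)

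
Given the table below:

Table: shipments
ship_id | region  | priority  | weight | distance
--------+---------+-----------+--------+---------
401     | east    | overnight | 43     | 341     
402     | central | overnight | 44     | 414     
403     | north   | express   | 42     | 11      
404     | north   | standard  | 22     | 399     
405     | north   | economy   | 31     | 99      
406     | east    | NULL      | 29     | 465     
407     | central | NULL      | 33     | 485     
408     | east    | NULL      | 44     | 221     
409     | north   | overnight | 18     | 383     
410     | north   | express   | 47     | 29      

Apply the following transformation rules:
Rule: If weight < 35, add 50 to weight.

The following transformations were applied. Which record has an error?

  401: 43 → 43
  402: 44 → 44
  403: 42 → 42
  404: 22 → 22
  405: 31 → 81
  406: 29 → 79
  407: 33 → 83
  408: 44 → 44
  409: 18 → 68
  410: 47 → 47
Record 404 has an error. The correct transformed value should be 72, not 22.

Step 1: Check each record against the rule
Step 2: Record 404 has weight = 22
Step 3: Since 22 < 35, the bonus should have been applied
Step 4: Correct value = 72, but claimed value = 22
Conclusion: Record 404 has the error.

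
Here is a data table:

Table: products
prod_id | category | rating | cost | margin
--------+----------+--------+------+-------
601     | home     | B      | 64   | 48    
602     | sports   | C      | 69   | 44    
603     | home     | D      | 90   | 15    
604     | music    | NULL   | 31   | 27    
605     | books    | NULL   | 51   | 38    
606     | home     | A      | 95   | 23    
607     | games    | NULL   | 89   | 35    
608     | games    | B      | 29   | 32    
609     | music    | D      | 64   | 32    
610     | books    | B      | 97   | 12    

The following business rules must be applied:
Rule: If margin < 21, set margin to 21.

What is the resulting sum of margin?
321

Step 1: 2 records have margin < 21
Step 2: These records originally summed to 27
Step 3: After setting to minimum: 2 × 21 = 42
Step 4: Unaffected records sum: 279
Step 5: Final sum = 42 + 279 = 321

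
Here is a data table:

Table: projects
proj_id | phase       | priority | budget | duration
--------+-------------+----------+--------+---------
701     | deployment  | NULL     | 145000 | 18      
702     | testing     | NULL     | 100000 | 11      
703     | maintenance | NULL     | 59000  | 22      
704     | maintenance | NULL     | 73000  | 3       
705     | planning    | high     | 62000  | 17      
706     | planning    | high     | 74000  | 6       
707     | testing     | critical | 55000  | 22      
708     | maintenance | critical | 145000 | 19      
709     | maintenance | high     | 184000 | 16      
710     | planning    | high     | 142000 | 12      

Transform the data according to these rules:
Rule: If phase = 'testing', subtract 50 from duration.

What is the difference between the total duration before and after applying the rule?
100

Step 1: Original sum of duration = 146
Step 2: 2 records have phase = 'testing'
Step 3: Each affected record changes by -50
Step 4: Total change = 2 × -50 = -100
Step 5: New sum = 146 + -100 = 46
Step 6: Difference = |46 - 146| = 100
        (Sum decreased by 100)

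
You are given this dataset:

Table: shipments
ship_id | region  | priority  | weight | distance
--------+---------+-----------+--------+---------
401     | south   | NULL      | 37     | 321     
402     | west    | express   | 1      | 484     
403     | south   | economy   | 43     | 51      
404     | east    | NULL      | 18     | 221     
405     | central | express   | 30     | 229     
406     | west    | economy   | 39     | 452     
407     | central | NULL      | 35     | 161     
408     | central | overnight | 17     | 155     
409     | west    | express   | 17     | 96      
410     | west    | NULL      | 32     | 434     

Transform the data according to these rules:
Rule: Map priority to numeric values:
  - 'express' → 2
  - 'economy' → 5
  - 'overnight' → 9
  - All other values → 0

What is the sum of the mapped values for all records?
25

Step 1: Apply mapping to each record
Step 2: Count by status:
  'express': 3 records × 2 = 6
  'economy': 2 records × 5 = 10
  'overnight': 1 records × 9 = 9
Step 3: Sum all mapped values = 25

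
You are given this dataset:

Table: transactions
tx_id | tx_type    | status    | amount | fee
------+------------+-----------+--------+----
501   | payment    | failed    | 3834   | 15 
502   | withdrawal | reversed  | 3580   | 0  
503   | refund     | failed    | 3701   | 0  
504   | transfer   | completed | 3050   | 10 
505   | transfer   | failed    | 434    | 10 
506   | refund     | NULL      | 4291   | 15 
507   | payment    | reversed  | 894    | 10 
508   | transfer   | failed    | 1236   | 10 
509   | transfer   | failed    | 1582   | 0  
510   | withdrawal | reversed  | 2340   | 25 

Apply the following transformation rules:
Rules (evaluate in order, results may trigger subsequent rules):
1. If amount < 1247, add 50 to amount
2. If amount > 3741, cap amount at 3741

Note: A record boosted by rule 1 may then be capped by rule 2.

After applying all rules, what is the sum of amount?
24449

Step 1: Apply rule 1 to records with amount < 1247
  - 3 records get bonus of 50
  - Of these, 0 records then exceed 3741 and get capped
Step 2: Apply rule 2 to records with amount > 3741
  - 2 records (original) are capped
Step 3: Calculate final sum = 24449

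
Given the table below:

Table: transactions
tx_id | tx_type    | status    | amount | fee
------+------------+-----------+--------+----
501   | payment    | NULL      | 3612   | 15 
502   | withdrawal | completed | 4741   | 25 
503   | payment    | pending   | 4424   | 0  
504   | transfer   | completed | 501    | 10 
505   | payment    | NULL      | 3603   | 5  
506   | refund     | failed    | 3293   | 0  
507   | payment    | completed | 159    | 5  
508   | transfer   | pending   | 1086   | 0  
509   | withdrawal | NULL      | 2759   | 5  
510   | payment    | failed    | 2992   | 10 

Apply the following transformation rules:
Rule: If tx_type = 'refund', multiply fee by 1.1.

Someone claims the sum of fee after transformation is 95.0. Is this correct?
No, the correct result is 75.0.

Step 1: Calculate the correct sum after transformation
Step 2: Apply multiplier 1.1 to records where tx_type = 'refund'
Step 3: Correct result = 75.0
Step 4: Claimed result = 95.0
Step 5: 75.0 ≠ 95.0
Conclusion: The claimed result is incorrect. The correct answer is 75.0.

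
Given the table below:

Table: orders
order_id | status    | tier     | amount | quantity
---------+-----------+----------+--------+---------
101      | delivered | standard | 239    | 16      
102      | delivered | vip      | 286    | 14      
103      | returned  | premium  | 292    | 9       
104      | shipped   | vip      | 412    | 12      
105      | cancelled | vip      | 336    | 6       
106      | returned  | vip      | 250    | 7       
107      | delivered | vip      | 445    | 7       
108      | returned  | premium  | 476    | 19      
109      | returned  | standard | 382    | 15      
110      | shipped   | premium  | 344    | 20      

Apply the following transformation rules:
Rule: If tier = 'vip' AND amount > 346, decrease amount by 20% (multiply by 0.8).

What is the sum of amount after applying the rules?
3290.6

Step 1: Find records where tier = 'vip' AND amount > 346
Step 2: 2 records match, summing to 857
Step 3: After multiplier: 857 × 0.8 = 685.6
Step 4: Unaffected records sum: 2605
Step 5: Final sum = 685.6 + 2605 = 3290.6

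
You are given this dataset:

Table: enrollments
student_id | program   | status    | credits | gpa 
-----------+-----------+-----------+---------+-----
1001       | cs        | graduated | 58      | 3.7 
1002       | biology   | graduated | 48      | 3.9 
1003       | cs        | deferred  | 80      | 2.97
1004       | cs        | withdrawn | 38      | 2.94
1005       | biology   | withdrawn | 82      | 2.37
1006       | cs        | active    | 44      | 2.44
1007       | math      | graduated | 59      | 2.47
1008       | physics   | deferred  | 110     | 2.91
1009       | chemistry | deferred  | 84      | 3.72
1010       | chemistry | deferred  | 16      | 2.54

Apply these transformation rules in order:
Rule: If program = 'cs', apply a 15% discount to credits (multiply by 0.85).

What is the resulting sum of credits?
586.0

Step 1: Records with program = 'cs' have total credits = 220
Step 2: Apply multiplier: 220 × 0.85 = 187.0
Step 3: Other records total: 399
Step 4: Final sum = 187.0 + 399 = 586.0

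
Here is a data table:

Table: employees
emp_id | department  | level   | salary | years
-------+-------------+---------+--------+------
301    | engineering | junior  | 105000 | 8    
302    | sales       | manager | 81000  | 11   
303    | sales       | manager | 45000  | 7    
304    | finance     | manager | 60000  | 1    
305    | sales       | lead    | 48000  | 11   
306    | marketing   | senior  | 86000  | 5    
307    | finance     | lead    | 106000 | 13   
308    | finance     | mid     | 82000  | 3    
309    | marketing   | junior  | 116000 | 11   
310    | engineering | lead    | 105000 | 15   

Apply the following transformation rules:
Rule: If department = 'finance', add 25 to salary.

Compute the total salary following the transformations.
834075

Step 1: Count records where department = 'finance': 3
Step 2: Total bonus added: 3 × 25 = 75
Step 3: Original sum of salary: 834000
Step 4: Final sum = 834000 + 75 = 834075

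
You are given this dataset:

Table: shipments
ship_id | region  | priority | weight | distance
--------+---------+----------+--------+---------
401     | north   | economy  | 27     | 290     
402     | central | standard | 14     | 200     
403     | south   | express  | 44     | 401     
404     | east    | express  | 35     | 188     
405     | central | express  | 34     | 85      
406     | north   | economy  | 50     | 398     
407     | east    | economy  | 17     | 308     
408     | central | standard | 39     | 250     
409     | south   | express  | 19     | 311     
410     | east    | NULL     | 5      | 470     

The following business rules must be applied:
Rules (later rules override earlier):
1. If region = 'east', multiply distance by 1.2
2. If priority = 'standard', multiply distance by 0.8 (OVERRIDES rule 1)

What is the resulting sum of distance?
3004.2

Step 1: Rule 2 takes priority for records with priority = 'standard'
  - 2 records: 450 × 0.8 = 360.0
Step 2: Rule 1 applies to remaining records with region = 'east'
  - 3 records: 966 × 1.2 = 1159.2
Step 3: Other records unchanged: 1485
Step 4: Final sum = 360.0 + 1159.2 + 1485 = 3004.2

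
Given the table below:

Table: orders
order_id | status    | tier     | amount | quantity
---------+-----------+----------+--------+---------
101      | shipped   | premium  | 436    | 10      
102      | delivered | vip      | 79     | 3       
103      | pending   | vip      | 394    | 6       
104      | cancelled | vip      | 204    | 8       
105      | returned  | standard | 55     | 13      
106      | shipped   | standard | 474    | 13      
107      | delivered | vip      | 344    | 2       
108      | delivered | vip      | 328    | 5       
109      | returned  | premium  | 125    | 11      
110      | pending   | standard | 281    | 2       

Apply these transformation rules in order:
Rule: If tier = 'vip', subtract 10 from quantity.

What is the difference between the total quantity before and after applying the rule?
50

Step 1: Original sum of quantity = 73
Step 2: 5 records have tier = 'vip'
Step 3: Each affected record changes by -10
Step 4: Total change = 5 × -10 = -50
Step 5: New sum = 73 + -50 = 23
Step 6: Difference = |23 - 73| = 50
        (Sum decreased by 50)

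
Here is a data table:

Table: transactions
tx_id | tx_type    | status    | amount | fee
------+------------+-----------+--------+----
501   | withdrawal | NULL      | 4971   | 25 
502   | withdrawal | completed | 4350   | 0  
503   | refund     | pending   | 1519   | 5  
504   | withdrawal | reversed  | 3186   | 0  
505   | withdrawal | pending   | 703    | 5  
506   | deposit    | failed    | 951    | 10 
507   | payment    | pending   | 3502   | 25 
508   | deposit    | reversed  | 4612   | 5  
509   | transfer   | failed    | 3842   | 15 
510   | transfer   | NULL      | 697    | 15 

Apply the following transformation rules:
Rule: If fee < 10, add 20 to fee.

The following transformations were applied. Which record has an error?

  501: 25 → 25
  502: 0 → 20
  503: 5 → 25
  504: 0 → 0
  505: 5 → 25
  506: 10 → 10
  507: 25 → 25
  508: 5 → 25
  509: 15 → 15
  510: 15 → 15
Record 504 has an error. The correct transformed value should be 20, not 0.

Step 1: Check each record against the rule
Step 2: Record 504 has fee = 0
Step 3: Since 0 < 10, the bonus should have been applied
Step 4: Correct value = 20, but claimed value = 0
Conclusion: Record 504 has the error.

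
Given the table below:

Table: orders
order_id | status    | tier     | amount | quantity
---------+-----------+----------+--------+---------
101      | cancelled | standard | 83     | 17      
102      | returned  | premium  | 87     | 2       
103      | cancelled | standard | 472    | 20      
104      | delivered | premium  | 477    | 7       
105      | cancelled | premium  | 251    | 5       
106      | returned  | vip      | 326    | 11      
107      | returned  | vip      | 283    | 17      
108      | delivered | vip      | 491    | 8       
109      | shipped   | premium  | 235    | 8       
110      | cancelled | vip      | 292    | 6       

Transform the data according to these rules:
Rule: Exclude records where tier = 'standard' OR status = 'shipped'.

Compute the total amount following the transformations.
2207

Step 1: Find records where tier = 'standard' OR status = 'shipped'
Step 2: 3 records match, summing to 790
Step 3: Original sum: 2997
Step 4: Remaining sum = 2997 - 790 = 2207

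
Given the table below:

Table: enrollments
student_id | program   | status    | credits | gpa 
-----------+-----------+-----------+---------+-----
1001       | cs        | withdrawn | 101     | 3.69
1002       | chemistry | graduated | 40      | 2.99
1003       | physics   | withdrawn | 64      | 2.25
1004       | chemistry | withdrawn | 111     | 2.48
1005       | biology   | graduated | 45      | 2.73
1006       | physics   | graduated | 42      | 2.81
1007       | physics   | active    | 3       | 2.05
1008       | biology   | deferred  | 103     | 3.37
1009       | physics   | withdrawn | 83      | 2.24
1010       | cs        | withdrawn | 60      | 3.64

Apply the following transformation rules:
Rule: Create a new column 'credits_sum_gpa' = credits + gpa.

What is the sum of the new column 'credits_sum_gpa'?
680.25

Step 1: For each record, compute credits + gpa
Example calculations:
  101 + 3.69 = 104.69
  40 + 2.99 = 42.99
  64 + 2.25 = 66.25
  ...
Step 2: Sum all derived values
Step 3: Total = 680.25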